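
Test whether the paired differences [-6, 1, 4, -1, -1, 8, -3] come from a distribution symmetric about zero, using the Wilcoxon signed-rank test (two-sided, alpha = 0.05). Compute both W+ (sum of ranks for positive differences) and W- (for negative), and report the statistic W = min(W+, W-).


Step 1: Drop any zero differences (none here) and take |d_i|.
|d| = [6, 1, 4, 1, 1, 8, 3]
Step 2: Midrank |d_i| (ties get averaged ranks).
ranks: |6|->6, |1|->2, |4|->5, |1|->2, |1|->2, |8|->7, |3|->4
Step 3: Attach original signs; sum ranks with positive sign and with negative sign.
W+ = 2 + 5 + 7 = 14
W- = 6 + 2 + 2 + 4 = 14
(Check: W+ + W- = 28 should equal n(n+1)/2 = 28.)
Step 4: Test statistic W = min(W+, W-) = 14.
Step 5: Ties in |d|, so use the tie-corrected normal approximation.
        E[W] = n(n+1)/4 = 7*8/4 = 14.
        Tie groups: |d|=1 (t=3); sum(t^3 - t) = 24.
        Var[W] = n(n+1)(2n+1)/24 - sum(t^3-t)/48 = 840/24 - 24/48 = 34.5.
        z = (W - E[W]) / sqrt(Var[W]) = (14 - 14) / 5.8737 = 0.0000.
        Two-sided p = 2*Phi(z) = 1.000000.
Step 6: alpha = 0.05. fail to reject H0.

W+ = 14, W- = 14, W = min = 14, p = 1.000000, fail to reject H0.


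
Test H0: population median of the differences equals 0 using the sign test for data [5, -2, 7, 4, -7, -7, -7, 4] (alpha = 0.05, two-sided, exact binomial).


Step 1: Discard zero differences. Original n = 8; n_eff = number of nonzero differences = 8.
Nonzero differences (with sign): +5, -2, +7, +4, -7, -7, -7, +4
Step 2: Count signs: positive = 4, negative = 4.
Step 3: Under H0: P(positive) = 0.5, so the number of positives S ~ Bin(8, 0.5).
Step 4: Two-sided exact p-value = sum of Bin(8,0.5) probabilities at or below the observed probability = 1.000000.
Step 5: alpha = 0.05. fail to reject H0.

n_eff = 8, pos = 4, neg = 4, p = 1.000000, fail to reject H0.


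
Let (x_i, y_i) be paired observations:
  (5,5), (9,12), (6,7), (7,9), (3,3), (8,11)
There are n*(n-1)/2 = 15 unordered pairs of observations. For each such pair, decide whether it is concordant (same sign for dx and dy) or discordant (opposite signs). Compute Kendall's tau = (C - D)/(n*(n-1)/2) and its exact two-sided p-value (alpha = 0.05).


Step 1: Enumerate the 15 unordered pairs (i,j) with i<j and classify each by sign(x_j-x_i) * sign(y_j-y_i).
  (1,2):dx=+4,dy=+7->C; (1,3):dx=+1,dy=+2->C; (1,4):dx=+2,dy=+4->C; (1,5):dx=-2,dy=-2->C
  (1,6):dx=+3,dy=+6->C; (2,3):dx=-3,dy=-5->C; (2,4):dx=-2,dy=-3->C; (2,5):dx=-6,dy=-9->C
  (2,6):dx=-1,dy=-1->C; (3,4):dx=+1,dy=+2->C; (3,5):dx=-3,dy=-4->C; (3,6):dx=+2,dy=+4->C
  (4,5):dx=-4,dy=-6->C; (4,6):dx=+1,dy=+2->C; (5,6):dx=+5,dy=+8->C
Step 2: C = 15, D = 0, total pairs = 15.
Step 3: tau = (C - D)/(n(n-1)/2) = (15 - 0)/15 = 1.000000.
Step 4: Exact two-sided p-value (enumerate n! = 720 permutations of y under H0): p = 0.002778.
Step 5: alpha = 0.05. reject H0.

tau_b = 1.0000 (C=15, D=0), p = 0.002778, reject H0.


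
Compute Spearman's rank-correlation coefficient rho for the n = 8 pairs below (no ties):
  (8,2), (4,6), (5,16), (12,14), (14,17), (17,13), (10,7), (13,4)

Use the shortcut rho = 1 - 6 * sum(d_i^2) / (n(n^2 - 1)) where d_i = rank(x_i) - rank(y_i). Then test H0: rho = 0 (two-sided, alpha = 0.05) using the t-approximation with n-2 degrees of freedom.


Step 1: Rank x and y separately (midranks; no ties here).
rank(x): 8->3, 4->1, 5->2, 12->5, 14->7, 17->8, 10->4, 13->6
rank(y): 2->1, 6->3, 16->7, 14->6, 17->8, 13->5, 7->4, 4->2
Step 2: d_i = R_x(i) - R_y(i); compute d_i^2.
  (3-1)^2=4, (1-3)^2=4, (2-7)^2=25, (5-6)^2=1, (7-8)^2=1, (8-5)^2=9, (4-4)^2=0, (6-2)^2=16
sum(d^2) = 60.
Step 3: rho = 1 - 6*60 / (8*(8^2 - 1)) = 1 - 360/504 = 0.285714.
Step 4: Under H0, t = rho * sqrt((n-2)/(1-rho^2)) = 0.7303 ~ t(6).
Step 5: Two-sided p-value from the t-distribution with 6 df = 0.492726.
Step 6: alpha = 0.05. fail to reject H0.

rho = 0.2857, p = 0.492726, fail to reject H0 at alpha = 0.05.


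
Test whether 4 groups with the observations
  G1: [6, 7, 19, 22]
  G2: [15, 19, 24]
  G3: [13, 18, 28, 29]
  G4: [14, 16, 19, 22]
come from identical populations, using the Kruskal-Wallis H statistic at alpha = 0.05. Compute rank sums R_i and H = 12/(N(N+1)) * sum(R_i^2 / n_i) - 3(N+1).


Step 1: Combine all N = 15 observations and assign midranks.
sorted (value, group, rank): (6,G1,1), (7,G1,2), (13,G3,3), (14,G4,4), (15,G2,5), (16,G4,6), (18,G3,7), (19,G1,9), (19,G2,9), (19,G4,9), (22,G1,11.5), (22,G4,11.5), (24,G2,13), (28,G3,14), (29,G3,15)
Step 2: Sum ranks within each group.
R_1 = 23.5 (n_1 = 4)
R_2 = 27 (n_2 = 3)
R_3 = 39 (n_3 = 4)
R_4 = 30.5 (n_4 = 4)
Step 3: H = 12/(N(N+1)) * sum(R_i^2/n_i) - 3(N+1)
     = 12/(15*16) * (23.5^2/4 + 27^2/3 + 39^2/4 + 30.5^2/4) - 3*16
     = 0.050000 * 993.875 - 48
     = 1.693750.
Step 4: Ties present; correction factor C = 1 - 30/(15^3 - 15) = 0.991071. Corrected H = 1.693750 / 0.991071 = 1.709009.
Step 5: Under H0, H ~ chi^2(3); p-value = 0.634933.
Step 6: alpha = 0.05. fail to reject H0.

H = 1.7090, df = 3, p = 0.634933, fail to reject H0.


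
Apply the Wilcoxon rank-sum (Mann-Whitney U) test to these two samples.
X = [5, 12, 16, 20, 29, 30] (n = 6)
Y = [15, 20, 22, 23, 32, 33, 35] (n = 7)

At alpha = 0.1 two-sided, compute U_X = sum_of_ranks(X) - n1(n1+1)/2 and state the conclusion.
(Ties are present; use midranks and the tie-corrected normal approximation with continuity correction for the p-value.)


Step 1: Combine and sort all 13 observations; assign midranks.
sorted (value, group): (5,X), (12,X), (15,Y), (16,X), (20,X), (20,Y), (22,Y), (23,Y), (29,X), (30,X), (32,Y), (33,Y), (35,Y)
ranks: 5->1, 12->2, 15->3, 16->4, 20->5.5, 20->5.5, 22->7, 23->8, 29->9, 30->10, 32->11, 33->12, 35->13
Step 2: Rank sum for X: R1 = 1 + 2 + 4 + 5.5 + 9 + 10 = 31.5.
Step 3: U_X = R1 - n1(n1+1)/2 = 31.5 - 6*7/2 = 31.5 - 21 = 10.5.
       U_Y = n1*n2 - U_X = 42 - 10.5 = 31.5.
Step 4: Ties are present, so use the tie-corrected normal approximation (with continuity correction) for the p-value.
Step 5: p-value = 0.152563; compare to alpha = 0.1. fail to reject H0.

U_X = 10.5, p = 0.152563, fail to reject H0 at alpha = 0.1.


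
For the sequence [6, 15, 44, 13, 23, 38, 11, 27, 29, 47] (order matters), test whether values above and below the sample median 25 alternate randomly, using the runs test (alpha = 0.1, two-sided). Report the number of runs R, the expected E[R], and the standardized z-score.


Step 1: Compute median = 25; label A = above, B = below.
Labels in order: BBABBABAAA  (n_A = 5, n_B = 5)
Step 2: Count runs R = 6.
Step 3: Under H0 (random ordering), E[R] = 2*n_A*n_B/(n_A+n_B) + 1 = 2*5*5/10 + 1 = 6.0000.
        Var[R] = 2*n_A*n_B*(2*n_A*n_B - n_A - n_B) / ((n_A+n_B)^2 * (n_A+n_B-1)) = 2000/900 = 2.2222.
        SD[R] = 1.4907.
Step 4: R = E[R], so z = 0 with no continuity correction.
Step 5: Two-sided p-value via normal approximation = 2*(1 - Phi(|z|)) = 1.000000.
Step 6: alpha = 0.1. fail to reject H0.

R = 6, z = 0.0000, p = 1.000000, fail to reject H0.


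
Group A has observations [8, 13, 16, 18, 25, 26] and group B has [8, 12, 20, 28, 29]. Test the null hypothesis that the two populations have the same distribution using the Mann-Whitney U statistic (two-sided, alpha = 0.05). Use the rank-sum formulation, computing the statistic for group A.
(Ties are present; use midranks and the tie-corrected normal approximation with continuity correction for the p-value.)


Step 1: Combine and sort all 11 observations; assign midranks.
sorted (value, group): (8,X), (8,Y), (12,Y), (13,X), (16,X), (18,X), (20,Y), (25,X), (26,X), (28,Y), (29,Y)
ranks: 8->1.5, 8->1.5, 12->3, 13->4, 16->5, 18->6, 20->7, 25->8, 26->9, 28->10, 29->11
Step 2: Rank sum for X: R1 = 1.5 + 4 + 5 + 6 + 8 + 9 = 33.5.
Step 3: U_X = R1 - n1(n1+1)/2 = 33.5 - 6*7/2 = 33.5 - 21 = 12.5.
       U_Y = n1*n2 - U_X = 30 - 12.5 = 17.5.
Step 4: Ties are present, so use the tie-corrected normal approximation (with continuity correction) for the p-value.
Step 5: p-value = 0.714379; compare to alpha = 0.05. fail to reject H0.

U_X = 12.5, p = 0.714379, fail to reject H0 at alpha = 0.05.


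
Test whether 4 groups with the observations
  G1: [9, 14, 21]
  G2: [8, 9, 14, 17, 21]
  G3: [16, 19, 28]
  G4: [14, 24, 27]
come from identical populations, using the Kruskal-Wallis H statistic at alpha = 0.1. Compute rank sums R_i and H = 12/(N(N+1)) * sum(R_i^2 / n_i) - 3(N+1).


Step 1: Combine all N = 14 observations and assign midranks.
sorted (value, group, rank): (8,G2,1), (9,G1,2.5), (9,G2,2.5), (14,G1,5), (14,G2,5), (14,G4,5), (16,G3,7), (17,G2,8), (19,G3,9), (21,G1,10.5), (21,G2,10.5), (24,G4,12), (27,G4,13), (28,G3,14)
Step 2: Sum ranks within each group.
R_1 = 18 (n_1 = 3)
R_2 = 27 (n_2 = 5)
R_3 = 30 (n_3 = 3)
R_4 = 30 (n_4 = 3)
Step 3: H = 12/(N(N+1)) * sum(R_i^2/n_i) - 3(N+1)
     = 12/(14*15) * (18^2/3 + 27^2/5 + 30^2/3 + 30^2/3) - 3*15
     = 0.057143 * 853.8 - 45
     = 3.788571.
Step 4: Ties present; correction factor C = 1 - 36/(14^3 - 14) = 0.986813. Corrected H = 3.788571 / 0.986813 = 3.839198.
Step 5: Under H0, H ~ chi^2(3); p-value = 0.279360.
Step 6: alpha = 0.1. fail to reject H0.

H = 3.8392, df = 3, p = 0.279360, fail to reject H0.


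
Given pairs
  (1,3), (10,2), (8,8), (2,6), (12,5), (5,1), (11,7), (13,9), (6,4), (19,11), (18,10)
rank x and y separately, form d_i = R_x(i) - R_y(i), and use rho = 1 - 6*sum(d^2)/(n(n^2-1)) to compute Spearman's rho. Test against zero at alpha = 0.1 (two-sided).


Step 1: Rank x and y separately (midranks; no ties here).
rank(x): 1->1, 10->6, 8->5, 2->2, 12->8, 5->3, 11->7, 13->9, 6->4, 19->11, 18->10
rank(y): 3->3, 2->2, 8->8, 6->6, 5->5, 1->1, 7->7, 9->9, 4->4, 11->11, 10->10
Step 2: d_i = R_x(i) - R_y(i); compute d_i^2.
  (1-3)^2=4, (6-2)^2=16, (5-8)^2=9, (2-6)^2=16, (8-5)^2=9, (3-1)^2=4, (7-7)^2=0, (9-9)^2=0, (4-4)^2=0, (11-11)^2=0, (10-10)^2=0
sum(d^2) = 58.
Step 3: rho = 1 - 6*58 / (11*(11^2 - 1)) = 1 - 348/1320 = 0.736364.
Step 4: Under H0, t = rho * sqrt((n-2)/(1-rho^2)) = 3.2651 ~ t(9).
Step 5: Two-sided p-value from the t-distribution with 9 df = 0.009760.
Step 6: alpha = 0.1. reject H0.

rho = 0.7364, p = 0.009760, reject H0 at alpha = 0.1.


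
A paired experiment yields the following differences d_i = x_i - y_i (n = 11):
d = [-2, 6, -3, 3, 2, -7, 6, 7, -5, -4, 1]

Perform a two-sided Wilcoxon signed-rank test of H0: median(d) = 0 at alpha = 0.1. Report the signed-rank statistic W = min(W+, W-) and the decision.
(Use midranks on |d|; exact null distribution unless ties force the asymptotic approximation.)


Step 1: Drop any zero differences (none here) and take |d_i|.
|d| = [2, 6, 3, 3, 2, 7, 6, 7, 5, 4, 1]
Step 2: Midrank |d_i| (ties get averaged ranks).
ranks: |2|->2.5, |6|->8.5, |3|->4.5, |3|->4.5, |2|->2.5, |7|->10.5, |6|->8.5, |7|->10.5, |5|->7, |4|->6, |1|->1
Step 3: Attach original signs; sum ranks with positive sign and with negative sign.
W+ = 8.5 + 4.5 + 2.5 + 8.5 + 10.5 + 1 = 35.5
W- = 2.5 + 4.5 + 10.5 + 7 + 6 = 30.5
(Check: W+ + W- = 66 should equal n(n+1)/2 = 66.)
Step 4: Test statistic W = min(W+, W-) = 30.5.
Step 5: Ties in |d|, so use the tie-corrected normal approximation.
        E[W] = n(n+1)/4 = 11*12/4 = 33.
        Tie groups: |d|=2 (t=2), |d|=3 (t=2), |d|=6 (t=2), |d|=7 (t=2); sum(t^3 - t) = 24.
        Var[W] = n(n+1)(2n+1)/24 - sum(t^3-t)/48 = 3036/24 - 24/48 = 126.
        z = (W - E[W]) / sqrt(Var[W]) = (30.5 - 33) / 11.2250 = -0.2227.
        Two-sided p = 2*Phi(z) = 0.823755.
Step 6: alpha = 0.1. fail to reject H0.

W+ = 35.5, W- = 30.5, W = min = 30.5, p = 0.823755, fail to reject H0.


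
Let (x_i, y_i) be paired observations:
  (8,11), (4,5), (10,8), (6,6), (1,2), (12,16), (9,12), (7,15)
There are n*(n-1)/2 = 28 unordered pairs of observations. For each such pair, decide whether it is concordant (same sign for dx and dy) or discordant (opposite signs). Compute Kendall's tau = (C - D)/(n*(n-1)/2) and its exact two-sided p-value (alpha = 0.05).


Step 1: Enumerate the 28 unordered pairs (i,j) with i<j and classify each by sign(x_j-x_i) * sign(y_j-y_i).
  (1,2):dx=-4,dy=-6->C; (1,3):dx=+2,dy=-3->D; (1,4):dx=-2,dy=-5->C; (1,5):dx=-7,dy=-9->C
  (1,6):dx=+4,dy=+5->C; (1,7):dx=+1,dy=+1->C; (1,8):dx=-1,dy=+4->D; (2,3):dx=+6,dy=+3->C
  (2,4):dx=+2,dy=+1->C; (2,5):dx=-3,dy=-3->C; (2,6):dx=+8,dy=+11->C; (2,7):dx=+5,dy=+7->C
  (2,8):dx=+3,dy=+10->C; (3,4):dx=-4,dy=-2->C; (3,5):dx=-9,dy=-6->C; (3,6):dx=+2,dy=+8->C
  (3,7):dx=-1,dy=+4->D; (3,8):dx=-3,dy=+7->D; (4,5):dx=-5,dy=-4->C; (4,6):dx=+6,dy=+10->C
  (4,7):dx=+3,dy=+6->C; (4,8):dx=+1,dy=+9->C; (5,6):dx=+11,dy=+14->C; (5,7):dx=+8,dy=+10->C
  (5,8):dx=+6,dy=+13->C; (6,7):dx=-3,dy=-4->C; (6,8):dx=-5,dy=-1->C; (7,8):dx=-2,dy=+3->D
Step 2: C = 23, D = 5, total pairs = 28.
Step 3: tau = (C - D)/(n(n-1)/2) = (23 - 5)/28 = 0.642857.
Step 4: Exact two-sided p-value (enumerate n! = 40320 permutations of y under H0): p = 0.031151.
Step 5: alpha = 0.05. reject H0.

tau_b = 0.6429 (C=23, D=5), p = 0.031151, reject H0.


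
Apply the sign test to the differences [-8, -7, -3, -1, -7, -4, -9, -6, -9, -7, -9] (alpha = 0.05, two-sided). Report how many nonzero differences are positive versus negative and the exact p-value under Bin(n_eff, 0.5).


Step 1: Discard zero differences. Original n = 11; n_eff = number of nonzero differences = 11.
Nonzero differences (with sign): -8, -7, -3, -1, -7, -4, -9, -6, -9, -7, -9
Step 2: Count signs: positive = 0, negative = 11.
Step 3: Under H0: P(positive) = 0.5, so the number of positives S ~ Bin(11, 0.5).
Step 4: Two-sided exact p-value = sum of Bin(11,0.5) probabilities at or below the observed probability = 0.000977.
Step 5: alpha = 0.05. reject H0.

n_eff = 11, pos = 0, neg = 11, p = 0.000977, reject H0.


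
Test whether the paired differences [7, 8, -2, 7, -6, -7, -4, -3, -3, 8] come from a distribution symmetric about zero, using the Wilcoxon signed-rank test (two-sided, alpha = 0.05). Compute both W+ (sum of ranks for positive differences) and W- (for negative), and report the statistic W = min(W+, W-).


Step 1: Drop any zero differences (none here) and take |d_i|.
|d| = [7, 8, 2, 7, 6, 7, 4, 3, 3, 8]
Step 2: Midrank |d_i| (ties get averaged ranks).
ranks: |7|->7, |8|->9.5, |2|->1, |7|->7, |6|->5, |7|->7, |4|->4, |3|->2.5, |3|->2.5, |8|->9.5
Step 3: Attach original signs; sum ranks with positive sign and with negative sign.
W+ = 7 + 9.5 + 7 + 9.5 = 33
W- = 1 + 5 + 7 + 4 + 2.5 + 2.5 = 22
(Check: W+ + W- = 55 should equal n(n+1)/2 = 55.)
Step 4: Test statistic W = min(W+, W-) = 22.
Step 5: Ties in |d|, so use the tie-corrected normal approximation.
        E[W] = n(n+1)/4 = 10*11/4 = 27.5.
        Tie groups: |d|=3 (t=2), |d|=7 (t=3), |d|=8 (t=2); sum(t^3 - t) = 36.
        Var[W] = n(n+1)(2n+1)/24 - sum(t^3-t)/48 = 2310/24 - 36/48 = 95.5.
        z = (W - E[W]) / sqrt(Var[W]) = (22 - 27.5) / 9.7724 = -0.5628.
        Two-sided p = 2*Phi(z) = 0.573565.
Step 6: alpha = 0.05. fail to reject H0.

W+ = 33, W- = 22, W = min = 22, p = 0.573565, fail to reject H0.


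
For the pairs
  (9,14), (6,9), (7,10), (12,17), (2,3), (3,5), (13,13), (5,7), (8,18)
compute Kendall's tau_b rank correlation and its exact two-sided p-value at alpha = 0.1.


Step 1: Enumerate the 36 unordered pairs (i,j) with i<j and classify each by sign(x_j-x_i) * sign(y_j-y_i).
  (1,2):dx=-3,dy=-5->C; (1,3):dx=-2,dy=-4->C; (1,4):dx=+3,dy=+3->C; (1,5):dx=-7,dy=-11->C
  (1,6):dx=-6,dy=-9->C; (1,7):dx=+4,dy=-1->D; (1,8):dx=-4,dy=-7->C; (1,9):dx=-1,dy=+4->D
  (2,3):dx=+1,dy=+1->C; (2,4):dx=+6,dy=+8->C; (2,5):dx=-4,dy=-6->C; (2,6):dx=-3,dy=-4->C
  (2,7):dx=+7,dy=+4->C; (2,8):dx=-1,dy=-2->C; (2,9):dx=+2,dy=+9->C; (3,4):dx=+5,dy=+7->C
  (3,5):dx=-5,dy=-7->C; (3,6):dx=-4,dy=-5->C; (3,7):dx=+6,dy=+3->C; (3,8):dx=-2,dy=-3->C
  (3,9):dx=+1,dy=+8->C; (4,5):dx=-10,dy=-14->C; (4,6):dx=-9,dy=-12->C; (4,7):dx=+1,dy=-4->D
  (4,8):dx=-7,dy=-10->C; (4,9):dx=-4,dy=+1->D; (5,6):dx=+1,dy=+2->C; (5,7):dx=+11,dy=+10->C
  (5,8):dx=+3,dy=+4->C; (5,9):dx=+6,dy=+15->C; (6,7):dx=+10,dy=+8->C; (6,8):dx=+2,dy=+2->C
  (6,9):dx=+5,dy=+13->C; (7,8):dx=-8,dy=-6->C; (7,9):dx=-5,dy=+5->D; (8,9):dx=+3,dy=+11->C
Step 2: C = 31, D = 5, total pairs = 36.
Step 3: tau = (C - D)/(n(n-1)/2) = (31 - 5)/36 = 0.722222.
Step 4: Exact two-sided p-value (enumerate n! = 362880 permutations of y under H0): p = 0.005886.
Step 5: alpha = 0.1. reject H0.

tau_b = 0.7222 (C=31, D=5), p = 0.005886, reject H0.


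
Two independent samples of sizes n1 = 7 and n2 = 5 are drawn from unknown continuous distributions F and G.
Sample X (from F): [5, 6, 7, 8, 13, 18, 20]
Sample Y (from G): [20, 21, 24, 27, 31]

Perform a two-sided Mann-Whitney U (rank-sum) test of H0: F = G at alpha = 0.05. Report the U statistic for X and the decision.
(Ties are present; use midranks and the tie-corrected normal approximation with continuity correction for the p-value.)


Step 1: Combine and sort all 12 observations; assign midranks.
sorted (value, group): (5,X), (6,X), (7,X), (8,X), (13,X), (18,X), (20,X), (20,Y), (21,Y), (24,Y), (27,Y), (31,Y)
ranks: 5->1, 6->2, 7->3, 8->4, 13->5, 18->6, 20->7.5, 20->7.5, 21->9, 24->10, 27->11, 31->12
Step 2: Rank sum for X: R1 = 1 + 2 + 3 + 4 + 5 + 6 + 7.5 = 28.5.
Step 3: U_X = R1 - n1(n1+1)/2 = 28.5 - 7*8/2 = 28.5 - 28 = 0.5.
       U_Y = n1*n2 - U_X = 35 - 0.5 = 34.5.
Step 4: Ties are present, so use the tie-corrected normal approximation (with continuity correction) for the p-value.
Step 5: p-value = 0.007268; compare to alpha = 0.05. reject H0.

U_X = 0.5, p = 0.007268, reject H0 at alpha = 0.05.


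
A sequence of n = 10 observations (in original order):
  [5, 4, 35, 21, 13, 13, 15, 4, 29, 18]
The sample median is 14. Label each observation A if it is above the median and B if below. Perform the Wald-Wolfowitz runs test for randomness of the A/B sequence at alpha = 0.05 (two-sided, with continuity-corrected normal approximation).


Step 1: Compute median = 14; label A = above, B = below.
Labels in order: BBAABBABAA  (n_A = 5, n_B = 5)
Step 2: Count runs R = 6.
Step 3: Under H0 (random ordering), E[R] = 2*n_A*n_B/(n_A+n_B) + 1 = 2*5*5/10 + 1 = 6.0000.
        Var[R] = 2*n_A*n_B*(2*n_A*n_B - n_A - n_B) / ((n_A+n_B)^2 * (n_A+n_B-1)) = 2000/900 = 2.2222.
        SD[R] = 1.4907.
Step 4: R = E[R], so z = 0 with no continuity correction.
Step 5: Two-sided p-value via normal approximation = 2*(1 - Phi(|z|)) = 1.000000.
Step 6: alpha = 0.05. fail to reject H0.

R = 6, z = 0.0000, p = 1.000000, fail to reject H0.


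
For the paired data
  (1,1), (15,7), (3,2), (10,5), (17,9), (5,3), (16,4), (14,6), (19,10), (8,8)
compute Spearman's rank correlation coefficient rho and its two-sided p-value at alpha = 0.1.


Step 1: Rank x and y separately (midranks; no ties here).
rank(x): 1->1, 15->7, 3->2, 10->5, 17->9, 5->3, 16->8, 14->6, 19->10, 8->4
rank(y): 1->1, 7->7, 2->2, 5->5, 9->9, 3->3, 4->4, 6->6, 10->10, 8->8
Step 2: d_i = R_x(i) - R_y(i); compute d_i^2.
  (1-1)^2=0, (7-7)^2=0, (2-2)^2=0, (5-5)^2=0, (9-9)^2=0, (3-3)^2=0, (8-4)^2=16, (6-6)^2=0, (10-10)^2=0, (4-8)^2=16
sum(d^2) = 32.
Step 3: rho = 1 - 6*32 / (10*(10^2 - 1)) = 1 - 192/990 = 0.806061.
Step 4: Under H0, t = rho * sqrt((n-2)/(1-rho^2)) = 3.8522 ~ t(8).
Step 5: Two-sided p-value from the t-distribution with 8 df = 0.004862.
Step 6: alpha = 0.1. reject H0.

rho = 0.8061, p = 0.004862, reject H0 at alpha = 0.1.


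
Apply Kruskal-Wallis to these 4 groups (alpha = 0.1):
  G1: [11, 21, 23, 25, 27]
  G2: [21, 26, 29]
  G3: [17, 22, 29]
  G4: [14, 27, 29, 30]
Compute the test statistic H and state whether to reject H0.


Step 1: Combine all N = 15 observations and assign midranks.
sorted (value, group, rank): (11,G1,1), (14,G4,2), (17,G3,3), (21,G1,4.5), (21,G2,4.5), (22,G3,6), (23,G1,7), (25,G1,8), (26,G2,9), (27,G1,10.5), (27,G4,10.5), (29,G2,13), (29,G3,13), (29,G4,13), (30,G4,15)
Step 2: Sum ranks within each group.
R_1 = 31 (n_1 = 5)
R_2 = 26.5 (n_2 = 3)
R_3 = 22 (n_3 = 3)
R_4 = 40.5 (n_4 = 4)
Step 3: H = 12/(N(N+1)) * sum(R_i^2/n_i) - 3(N+1)
     = 12/(15*16) * (31^2/5 + 26.5^2/3 + 22^2/3 + 40.5^2/4) - 3*16
     = 0.050000 * 997.679 - 48
     = 1.883958.
Step 4: Ties present; correction factor C = 1 - 36/(15^3 - 15) = 0.989286. Corrected H = 1.883958 / 0.989286 = 1.904362.
Step 5: Under H0, H ~ chi^2(3); p-value = 0.592492.
Step 6: alpha = 0.1. fail to reject H0.

H = 1.9044, df = 3, p = 0.592492, fail to reject H0.


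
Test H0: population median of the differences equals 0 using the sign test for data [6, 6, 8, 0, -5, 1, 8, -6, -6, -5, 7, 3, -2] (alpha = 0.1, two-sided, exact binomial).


Step 1: Discard zero differences. Original n = 13; n_eff = number of nonzero differences = 12.
Nonzero differences (with sign): +6, +6, +8, -5, +1, +8, -6, -6, -5, +7, +3, -2
Step 2: Count signs: positive = 7, negative = 5.
Step 3: Under H0: P(positive) = 0.5, so the number of positives S ~ Bin(12, 0.5).
Step 4: Two-sided exact p-value = sum of Bin(12,0.5) probabilities at or below the observed probability = 0.774414.
Step 5: alpha = 0.1. fail to reject H0.

n_eff = 12, pos = 7, neg = 5, p = 0.774414, fail to reject H0.


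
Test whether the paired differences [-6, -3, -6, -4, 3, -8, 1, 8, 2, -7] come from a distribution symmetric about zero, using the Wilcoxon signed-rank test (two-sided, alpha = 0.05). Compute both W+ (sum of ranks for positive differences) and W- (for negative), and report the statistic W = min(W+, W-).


Step 1: Drop any zero differences (none here) and take |d_i|.
|d| = [6, 3, 6, 4, 3, 8, 1, 8, 2, 7]
Step 2: Midrank |d_i| (ties get averaged ranks).
ranks: |6|->6.5, |3|->3.5, |6|->6.5, |4|->5, |3|->3.5, |8|->9.5, |1|->1, |8|->9.5, |2|->2, |7|->8
Step 3: Attach original signs; sum ranks with positive sign and with negative sign.
W+ = 3.5 + 1 + 9.5 + 2 = 16
W- = 6.5 + 3.5 + 6.5 + 5 + 9.5 + 8 = 39
(Check: W+ + W- = 55 should equal n(n+1)/2 = 55.)
Step 4: Test statistic W = min(W+, W-) = 16.
Step 5: Ties in |d|, so use the tie-corrected normal approximation.
        E[W] = n(n+1)/4 = 10*11/4 = 27.5.
        Tie groups: |d|=3 (t=2), |d|=6 (t=2), |d|=8 (t=2); sum(t^3 - t) = 18.
        Var[W] = n(n+1)(2n+1)/24 - sum(t^3-t)/48 = 2310/24 - 18/48 = 95.875.
        z = (W - E[W]) / sqrt(Var[W]) = (16 - 27.5) / 9.7916 = -1.1745.
        Two-sided p = 2*Phi(z) = 0.240203.
Step 6: alpha = 0.05. fail to reject H0.

W+ = 16, W- = 39, W = min = 16, p = 0.240203, fail to reject H0.


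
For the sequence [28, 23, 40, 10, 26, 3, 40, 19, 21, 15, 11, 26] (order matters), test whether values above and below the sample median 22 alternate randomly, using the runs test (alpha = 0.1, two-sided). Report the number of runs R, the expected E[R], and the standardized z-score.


Step 1: Compute median = 22; label A = above, B = below.
Labels in order: AAABABABBBBA  (n_A = 6, n_B = 6)
Step 2: Count runs R = 7.
Step 3: Under H0 (random ordering), E[R] = 2*n_A*n_B/(n_A+n_B) + 1 = 2*6*6/12 + 1 = 7.0000.
        Var[R] = 2*n_A*n_B*(2*n_A*n_B - n_A - n_B) / ((n_A+n_B)^2 * (n_A+n_B-1)) = 4320/1584 = 2.7273.
        SD[R] = 1.6514.
Step 4: R = E[R], so z = 0 with no continuity correction.
Step 5: Two-sided p-value via normal approximation = 2*(1 - Phi(|z|)) = 1.000000.
Step 6: alpha = 0.1. fail to reject H0.

R = 7, z = 0.0000, p = 1.000000, fail to reject H0.


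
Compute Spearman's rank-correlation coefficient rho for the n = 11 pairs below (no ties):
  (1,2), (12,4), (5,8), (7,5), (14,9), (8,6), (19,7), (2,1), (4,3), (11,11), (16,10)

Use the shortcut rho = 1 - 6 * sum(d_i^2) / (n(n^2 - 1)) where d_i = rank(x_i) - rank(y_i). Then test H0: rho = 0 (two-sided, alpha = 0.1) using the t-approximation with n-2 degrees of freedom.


Step 1: Rank x and y separately (midranks; no ties here).
rank(x): 1->1, 12->8, 5->4, 7->5, 14->9, 8->6, 19->11, 2->2, 4->3, 11->7, 16->10
rank(y): 2->2, 4->4, 8->8, 5->5, 9->9, 6->6, 7->7, 1->1, 3->3, 11->11, 10->10
Step 2: d_i = R_x(i) - R_y(i); compute d_i^2.
  (1-2)^2=1, (8-4)^2=16, (4-8)^2=16, (5-5)^2=0, (9-9)^2=0, (6-6)^2=0, (11-7)^2=16, (2-1)^2=1, (3-3)^2=0, (7-11)^2=16, (10-10)^2=0
sum(d^2) = 66.
Step 3: rho = 1 - 6*66 / (11*(11^2 - 1)) = 1 - 396/1320 = 0.700000.
Step 4: Under H0, t = rho * sqrt((n-2)/(1-rho^2)) = 2.9406 ~ t(9).
Step 5: Two-sided p-value from the t-distribution with 9 df = 0.016471.
Step 6: alpha = 0.1. reject H0.

rho = 0.7000, p = 0.016471, reject H0 at alpha = 0.1.


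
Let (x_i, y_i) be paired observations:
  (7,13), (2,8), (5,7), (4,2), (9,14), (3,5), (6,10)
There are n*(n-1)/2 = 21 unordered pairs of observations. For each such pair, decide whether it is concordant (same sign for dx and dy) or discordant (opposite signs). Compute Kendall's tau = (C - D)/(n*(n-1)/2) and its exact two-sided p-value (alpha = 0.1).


Step 1: Enumerate the 21 unordered pairs (i,j) with i<j and classify each by sign(x_j-x_i) * sign(y_j-y_i).
  (1,2):dx=-5,dy=-5->C; (1,3):dx=-2,dy=-6->C; (1,4):dx=-3,dy=-11->C; (1,5):dx=+2,dy=+1->C
  (1,6):dx=-4,dy=-8->C; (1,7):dx=-1,dy=-3->C; (2,3):dx=+3,dy=-1->D; (2,4):dx=+2,dy=-6->D
  (2,5):dx=+7,dy=+6->C; (2,6):dx=+1,dy=-3->D; (2,7):dx=+4,dy=+2->C; (3,4):dx=-1,dy=-5->C
  (3,5):dx=+4,dy=+7->C; (3,6):dx=-2,dy=-2->C; (3,7):dx=+1,dy=+3->C; (4,5):dx=+5,dy=+12->C
  (4,6):dx=-1,dy=+3->D; (4,7):dx=+2,dy=+8->C; (5,6):dx=-6,dy=-9->C; (5,7):dx=-3,dy=-4->C
  (6,7):dx=+3,dy=+5->C
Step 2: C = 17, D = 4, total pairs = 21.
Step 3: tau = (C - D)/(n(n-1)/2) = (17 - 4)/21 = 0.619048.
Step 4: Exact two-sided p-value (enumerate n! = 5040 permutations of y under H0): p = 0.069048.
Step 5: alpha = 0.1. reject H0.

tau_b = 0.6190 (C=17, D=4), p = 0.069048, reject H0.


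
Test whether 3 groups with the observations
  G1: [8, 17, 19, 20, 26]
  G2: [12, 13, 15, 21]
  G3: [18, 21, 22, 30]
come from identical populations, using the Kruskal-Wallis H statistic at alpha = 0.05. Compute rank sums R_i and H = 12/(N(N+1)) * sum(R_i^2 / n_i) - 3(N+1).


Step 1: Combine all N = 13 observations and assign midranks.
sorted (value, group, rank): (8,G1,1), (12,G2,2), (13,G2,3), (15,G2,4), (17,G1,5), (18,G3,6), (19,G1,7), (20,G1,8), (21,G2,9.5), (21,G3,9.5), (22,G3,11), (26,G1,12), (30,G3,13)
Step 2: Sum ranks within each group.
R_1 = 33 (n_1 = 5)
R_2 = 18.5 (n_2 = 4)
R_3 = 39.5 (n_3 = 4)
Step 3: H = 12/(N(N+1)) * sum(R_i^2/n_i) - 3(N+1)
     = 12/(13*14) * (33^2/5 + 18.5^2/4 + 39.5^2/4) - 3*14
     = 0.065934 * 693.425 - 42
     = 3.720330.
Step 4: Ties present; correction factor C = 1 - 6/(13^3 - 13) = 0.997253. Corrected H = 3.720330 / 0.997253 = 3.730579.
Step 5: Under H0, H ~ chi^2(2); p-value = 0.154851.
Step 6: alpha = 0.05. fail to reject H0.

H = 3.7306, df = 2, p = 0.154851, fail to reject H0.


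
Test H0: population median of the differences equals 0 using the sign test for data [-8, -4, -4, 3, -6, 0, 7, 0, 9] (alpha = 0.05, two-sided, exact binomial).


Step 1: Discard zero differences. Original n = 9; n_eff = number of nonzero differences = 7.
Nonzero differences (with sign): -8, -4, -4, +3, -6, +7, +9
Step 2: Count signs: positive = 3, negative = 4.
Step 3: Under H0: P(positive) = 0.5, so the number of positives S ~ Bin(7, 0.5).
Step 4: Two-sided exact p-value = sum of Bin(7,0.5) probabilities at or below the observed probability = 1.000000.
Step 5: alpha = 0.05. fail to reject H0.

n_eff = 7, pos = 3, neg = 4, p = 1.000000, fail to reject H0.


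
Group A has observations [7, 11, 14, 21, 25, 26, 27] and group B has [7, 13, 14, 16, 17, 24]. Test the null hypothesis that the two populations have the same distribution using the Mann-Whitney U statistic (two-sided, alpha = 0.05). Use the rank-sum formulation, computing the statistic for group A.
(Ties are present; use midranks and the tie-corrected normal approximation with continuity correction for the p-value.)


Step 1: Combine and sort all 13 observations; assign midranks.
sorted (value, group): (7,X), (7,Y), (11,X), (13,Y), (14,X), (14,Y), (16,Y), (17,Y), (21,X), (24,Y), (25,X), (26,X), (27,X)
ranks: 7->1.5, 7->1.5, 11->3, 13->4, 14->5.5, 14->5.5, 16->7, 17->8, 21->9, 24->10, 25->11, 26->12, 27->13
Step 2: Rank sum for X: R1 = 1.5 + 3 + 5.5 + 9 + 11 + 12 + 13 = 55.
Step 3: U_X = R1 - n1(n1+1)/2 = 55 - 7*8/2 = 55 - 28 = 27.
       U_Y = n1*n2 - U_X = 42 - 27 = 15.
Step 4: Ties are present, so use the tie-corrected normal approximation (with continuity correction) for the p-value.
Step 5: p-value = 0.430766; compare to alpha = 0.05. fail to reject H0.

U_X = 27, p = 0.430766, fail to reject H0 at alpha = 0.05.


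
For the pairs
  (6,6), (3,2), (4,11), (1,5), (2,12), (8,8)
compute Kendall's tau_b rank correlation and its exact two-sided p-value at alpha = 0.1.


Step 1: Enumerate the 15 unordered pairs (i,j) with i<j and classify each by sign(x_j-x_i) * sign(y_j-y_i).
  (1,2):dx=-3,dy=-4->C; (1,3):dx=-2,dy=+5->D; (1,4):dx=-5,dy=-1->C; (1,5):dx=-4,dy=+6->D
  (1,6):dx=+2,dy=+2->C; (2,3):dx=+1,dy=+9->C; (2,4):dx=-2,dy=+3->D; (2,5):dx=-1,dy=+10->D
  (2,6):dx=+5,dy=+6->C; (3,4):dx=-3,dy=-6->C; (3,5):dx=-2,dy=+1->D; (3,6):dx=+4,dy=-3->D
  (4,5):dx=+1,dy=+7->C; (4,6):dx=+7,dy=+3->C; (5,6):dx=+6,dy=-4->D
Step 2: C = 8, D = 7, total pairs = 15.
Step 3: tau = (C - D)/(n(n-1)/2) = (8 - 7)/15 = 0.066667.
Step 4: Exact two-sided p-value (enumerate n! = 720 permutations of y under H0): p = 1.000000.
Step 5: alpha = 0.1. fail to reject H0.

tau_b = 0.0667 (C=8, D=7), p = 1.000000, fail to reject H0.


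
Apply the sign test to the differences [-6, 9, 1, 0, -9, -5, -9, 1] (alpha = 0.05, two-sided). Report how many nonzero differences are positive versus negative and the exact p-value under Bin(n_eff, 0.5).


Step 1: Discard zero differences. Original n = 8; n_eff = number of nonzero differences = 7.
Nonzero differences (with sign): -6, +9, +1, -9, -5, -9, +1
Step 2: Count signs: positive = 3, negative = 4.
Step 3: Under H0: P(positive) = 0.5, so the number of positives S ~ Bin(7, 0.5).
Step 4: Two-sided exact p-value = sum of Bin(7,0.5) probabilities at or below the observed probability = 1.000000.
Step 5: alpha = 0.05. fail to reject H0.

n_eff = 7, pos = 3, neg = 4, p = 1.000000, fail to reject H0.


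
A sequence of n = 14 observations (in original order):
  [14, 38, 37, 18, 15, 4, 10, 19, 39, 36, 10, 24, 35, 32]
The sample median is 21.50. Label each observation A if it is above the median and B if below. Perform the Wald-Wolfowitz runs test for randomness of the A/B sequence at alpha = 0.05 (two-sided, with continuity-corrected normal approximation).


Step 1: Compute median = 21.50; label A = above, B = below.
Labels in order: BAABBBBBAABAAA  (n_A = 7, n_B = 7)
Step 2: Count runs R = 6.
Step 3: Under H0 (random ordering), E[R] = 2*n_A*n_B/(n_A+n_B) + 1 = 2*7*7/14 + 1 = 8.0000.
        Var[R] = 2*n_A*n_B*(2*n_A*n_B - n_A - n_B) / ((n_A+n_B)^2 * (n_A+n_B-1)) = 8232/2548 = 3.2308.
        SD[R] = 1.7974.
Step 4: Continuity-corrected z = (R + 0.5 - E[R]) / SD[R] = (6 + 0.5 - 8.0000) / 1.7974 = -0.8345.
Step 5: Two-sided p-value via normal approximation = 2*(1 - Phi(|z|)) = 0.403986.
Step 6: alpha = 0.05. fail to reject H0.

R = 6, z = -0.8345, p = 0.403986, fail to reject H0.


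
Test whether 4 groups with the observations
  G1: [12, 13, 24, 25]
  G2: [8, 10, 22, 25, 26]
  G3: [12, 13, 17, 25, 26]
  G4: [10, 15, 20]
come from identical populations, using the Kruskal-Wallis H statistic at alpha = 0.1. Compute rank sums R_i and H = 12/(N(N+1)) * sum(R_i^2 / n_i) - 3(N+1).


Step 1: Combine all N = 17 observations and assign midranks.
sorted (value, group, rank): (8,G2,1), (10,G2,2.5), (10,G4,2.5), (12,G1,4.5), (12,G3,4.5), (13,G1,6.5), (13,G3,6.5), (15,G4,8), (17,G3,9), (20,G4,10), (22,G2,11), (24,G1,12), (25,G1,14), (25,G2,14), (25,G3,14), (26,G2,16.5), (26,G3,16.5)
Step 2: Sum ranks within each group.
R_1 = 37 (n_1 = 4)
R_2 = 45 (n_2 = 5)
R_3 = 50.5 (n_3 = 5)
R_4 = 20.5 (n_4 = 3)
Step 3: H = 12/(N(N+1)) * sum(R_i^2/n_i) - 3(N+1)
     = 12/(17*18) * (37^2/4 + 45^2/5 + 50.5^2/5 + 20.5^2/3) - 3*18
     = 0.039216 * 1397.38 - 54
     = 0.799346.
Step 4: Ties present; correction factor C = 1 - 48/(17^3 - 17) = 0.990196. Corrected H = 0.799346 / 0.990196 = 0.807261.
Step 5: Under H0, H ~ chi^2(3); p-value = 0.847730.
Step 6: alpha = 0.1. fail to reject H0.

H = 0.8073, df = 3, p = 0.847730, fail to reject H0.


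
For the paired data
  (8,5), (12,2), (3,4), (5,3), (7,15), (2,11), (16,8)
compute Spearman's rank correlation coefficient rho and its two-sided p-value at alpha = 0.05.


Step 1: Rank x and y separately (midranks; no ties here).
rank(x): 8->5, 12->6, 3->2, 5->3, 7->4, 2->1, 16->7
rank(y): 5->4, 2->1, 4->3, 3->2, 15->7, 11->6, 8->5
Step 2: d_i = R_x(i) - R_y(i); compute d_i^2.
  (5-4)^2=1, (6-1)^2=25, (2-3)^2=1, (3-2)^2=1, (4-7)^2=9, (1-6)^2=25, (7-5)^2=4
sum(d^2) = 66.
Step 3: rho = 1 - 6*66 / (7*(7^2 - 1)) = 1 - 396/336 = -0.178571.
Step 4: Under H0, t = rho * sqrt((n-2)/(1-rho^2)) = -0.4058 ~ t(5).
Step 5: Two-sided p-value from the t-distribution with 5 df = 0.701658.
Step 6: alpha = 0.05. fail to reject H0.

rho = -0.1786, p = 0.701658, fail to reject H0 at alpha = 0.05.


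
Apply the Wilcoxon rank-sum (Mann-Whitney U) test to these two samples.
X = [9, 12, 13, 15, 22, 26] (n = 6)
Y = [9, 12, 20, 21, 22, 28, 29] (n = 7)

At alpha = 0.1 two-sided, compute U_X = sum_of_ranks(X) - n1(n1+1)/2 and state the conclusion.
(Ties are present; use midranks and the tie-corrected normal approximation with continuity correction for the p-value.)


Step 1: Combine and sort all 13 observations; assign midranks.
sorted (value, group): (9,X), (9,Y), (12,X), (12,Y), (13,X), (15,X), (20,Y), (21,Y), (22,X), (22,Y), (26,X), (28,Y), (29,Y)
ranks: 9->1.5, 9->1.5, 12->3.5, 12->3.5, 13->5, 15->6, 20->7, 21->8, 22->9.5, 22->9.5, 26->11, 28->12, 29->13
Step 2: Rank sum for X: R1 = 1.5 + 3.5 + 5 + 6 + 9.5 + 11 = 36.5.
Step 3: U_X = R1 - n1(n1+1)/2 = 36.5 - 6*7/2 = 36.5 - 21 = 15.5.
       U_Y = n1*n2 - U_X = 42 - 15.5 = 26.5.
Step 4: Ties are present, so use the tie-corrected normal approximation (with continuity correction) for the p-value.
Step 5: p-value = 0.473221; compare to alpha = 0.1. fail to reject H0.

U_X = 15.5, p = 0.473221, fail to reject H0 at alpha = 0.1.


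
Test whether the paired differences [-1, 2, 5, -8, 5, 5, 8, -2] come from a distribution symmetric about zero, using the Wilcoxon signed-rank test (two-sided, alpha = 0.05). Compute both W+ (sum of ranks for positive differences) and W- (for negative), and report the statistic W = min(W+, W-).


Step 1: Drop any zero differences (none here) and take |d_i|.
|d| = [1, 2, 5, 8, 5, 5, 8, 2]
Step 2: Midrank |d_i| (ties get averaged ranks).
ranks: |1|->1, |2|->2.5, |5|->5, |8|->7.5, |5|->5, |5|->5, |8|->7.5, |2|->2.5
Step 3: Attach original signs; sum ranks with positive sign and with negative sign.
W+ = 2.5 + 5 + 5 + 5 + 7.5 = 25
W- = 1 + 7.5 + 2.5 = 11
(Check: W+ + W- = 36 should equal n(n+1)/2 = 36.)
Step 4: Test statistic W = min(W+, W-) = 11.
Step 5: Ties in |d|, so use the tie-corrected normal approximation.
        E[W] = n(n+1)/4 = 8*9/4 = 18.
        Tie groups: |d|=2 (t=2), |d|=5 (t=3), |d|=8 (t=2); sum(t^3 - t) = 36.
        Var[W] = n(n+1)(2n+1)/24 - sum(t^3-t)/48 = 1224/24 - 36/48 = 50.25.
        z = (W - E[W]) / sqrt(Var[W]) = (11 - 18) / 7.0887 = -0.9875.
        Two-sided p = 2*Phi(z) = 0.323405.
Step 6: alpha = 0.05. fail to reject H0.

W+ = 25, W- = 11, W = min = 11, p = 0.323405, fail to reject H0.


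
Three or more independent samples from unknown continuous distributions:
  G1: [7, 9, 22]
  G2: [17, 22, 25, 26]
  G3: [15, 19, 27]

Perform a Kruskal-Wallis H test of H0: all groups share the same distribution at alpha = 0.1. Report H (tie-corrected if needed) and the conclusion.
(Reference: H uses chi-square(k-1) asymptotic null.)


Step 1: Combine all N = 10 observations and assign midranks.
sorted (value, group, rank): (7,G1,1), (9,G1,2), (15,G3,3), (17,G2,4), (19,G3,5), (22,G1,6.5), (22,G2,6.5), (25,G2,8), (26,G2,9), (27,G3,10)
Step 2: Sum ranks within each group.
R_1 = 9.5 (n_1 = 3)
R_2 = 27.5 (n_2 = 4)
R_3 = 18 (n_3 = 3)
Step 3: H = 12/(N(N+1)) * sum(R_i^2/n_i) - 3(N+1)
     = 12/(10*11) * (9.5^2/3 + 27.5^2/4 + 18^2/3) - 3*11
     = 0.109091 * 327.146 - 33
     = 2.688636.
Step 4: Ties present; correction factor C = 1 - 6/(10^3 - 10) = 0.993939. Corrected H = 2.688636 / 0.993939 = 2.705030.
Step 5: Under H0, H ~ chi^2(2); p-value = 0.258589.
Step 6: alpha = 0.1. fail to reject H0.

H = 2.7050, df = 2, p = 0.258589, fail to reject H0.


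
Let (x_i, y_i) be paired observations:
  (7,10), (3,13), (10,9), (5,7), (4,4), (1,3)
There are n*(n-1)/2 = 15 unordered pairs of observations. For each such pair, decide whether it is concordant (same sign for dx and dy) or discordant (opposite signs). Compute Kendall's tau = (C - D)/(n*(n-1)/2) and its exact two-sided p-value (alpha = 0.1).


Step 1: Enumerate the 15 unordered pairs (i,j) with i<j and classify each by sign(x_j-x_i) * sign(y_j-y_i).
  (1,2):dx=-4,dy=+3->D; (1,3):dx=+3,dy=-1->D; (1,4):dx=-2,dy=-3->C; (1,5):dx=-3,dy=-6->C
  (1,6):dx=-6,dy=-7->C; (2,3):dx=+7,dy=-4->D; (2,4):dx=+2,dy=-6->D; (2,5):dx=+1,dy=-9->D
  (2,6):dx=-2,dy=-10->C; (3,4):dx=-5,dy=-2->C; (3,5):dx=-6,dy=-5->C; (3,6):dx=-9,dy=-6->C
  (4,5):dx=-1,dy=-3->C; (4,6):dx=-4,dy=-4->C; (5,6):dx=-3,dy=-1->C
Step 2: C = 10, D = 5, total pairs = 15.
Step 3: tau = (C - D)/(n(n-1)/2) = (10 - 5)/15 = 0.333333.
Step 4: Exact two-sided p-value (enumerate n! = 720 permutations of y under H0): p = 0.469444.
Step 5: alpha = 0.1. fail to reject H0.

tau_b = 0.3333 (C=10, D=5), p = 0.469444, fail to reject H0.


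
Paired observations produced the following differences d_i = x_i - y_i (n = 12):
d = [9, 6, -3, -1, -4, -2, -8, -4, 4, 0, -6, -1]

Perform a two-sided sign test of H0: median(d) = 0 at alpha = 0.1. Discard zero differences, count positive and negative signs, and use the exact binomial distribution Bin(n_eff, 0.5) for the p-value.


Step 1: Discard zero differences. Original n = 12; n_eff = number of nonzero differences = 11.
Nonzero differences (with sign): +9, +6, -3, -1, -4, -2, -8, -4, +4, -6, -1
Step 2: Count signs: positive = 3, negative = 8.
Step 3: Under H0: P(positive) = 0.5, so the number of positives S ~ Bin(11, 0.5).
Step 4: Two-sided exact p-value = sum of Bin(11,0.5) probabilities at or below the observed probability = 0.226562.
Step 5: alpha = 0.1. fail to reject H0.

n_eff = 11, pos = 3, neg = 8, p = 0.226562, fail to reject H0.


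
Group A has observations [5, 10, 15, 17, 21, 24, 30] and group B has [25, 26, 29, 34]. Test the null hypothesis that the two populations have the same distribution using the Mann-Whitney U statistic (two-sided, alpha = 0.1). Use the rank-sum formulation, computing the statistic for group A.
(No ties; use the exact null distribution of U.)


Step 1: Combine and sort all 11 observations; assign midranks.
sorted (value, group): (5,X), (10,X), (15,X), (17,X), (21,X), (24,X), (25,Y), (26,Y), (29,Y), (30,X), (34,Y)
ranks: 5->1, 10->2, 15->3, 17->4, 21->5, 24->6, 25->7, 26->8, 29->9, 30->10, 34->11
Step 2: Rank sum for X: R1 = 1 + 2 + 3 + 4 + 5 + 6 + 10 = 31.
Step 3: U_X = R1 - n1(n1+1)/2 = 31 - 7*8/2 = 31 - 28 = 3.
       U_Y = n1*n2 - U_X = 28 - 3 = 25.
Step 4: No ties, so the exact null distribution of U (based on enumerating the C(11,7) = 330 equally likely rank assignments) gives the two-sided p-value.
Step 5: p-value = 0.042424; compare to alpha = 0.1. reject H0.

U_X = 3, p = 0.042424, reject H0 at alpha = 0.1.


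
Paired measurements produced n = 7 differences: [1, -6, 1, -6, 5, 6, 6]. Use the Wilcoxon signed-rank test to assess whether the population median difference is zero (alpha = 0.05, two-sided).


Step 1: Drop any zero differences (none here) and take |d_i|.
|d| = [1, 6, 1, 6, 5, 6, 6]
Step 2: Midrank |d_i| (ties get averaged ranks).
ranks: |1|->1.5, |6|->5.5, |1|->1.5, |6|->5.5, |5|->3, |6|->5.5, |6|->5.5
Step 3: Attach original signs; sum ranks with positive sign and with negative sign.
W+ = 1.5 + 1.5 + 3 + 5.5 + 5.5 = 17
W- = 5.5 + 5.5 = 11
(Check: W+ + W- = 28 should equal n(n+1)/2 = 28.)
Step 4: Test statistic W = min(W+, W-) = 11.
Step 5: Ties in |d|, so use the tie-corrected normal approximation.
        E[W] = n(n+1)/4 = 7*8/4 = 14.
        Tie groups: |d|=1 (t=2), |d|=6 (t=4); sum(t^3 - t) = 66.
        Var[W] = n(n+1)(2n+1)/24 - sum(t^3-t)/48 = 840/24 - 66/48 = 33.625.
        z = (W - E[W]) / sqrt(Var[W]) = (11 - 14) / 5.7987 = -0.5174.
        Two-sided p = 2*Phi(z) = 0.604907.
Step 6: alpha = 0.05. fail to reject H0.

W+ = 17, W- = 11, W = min = 11, p = 0.604907, fail to reject H0.


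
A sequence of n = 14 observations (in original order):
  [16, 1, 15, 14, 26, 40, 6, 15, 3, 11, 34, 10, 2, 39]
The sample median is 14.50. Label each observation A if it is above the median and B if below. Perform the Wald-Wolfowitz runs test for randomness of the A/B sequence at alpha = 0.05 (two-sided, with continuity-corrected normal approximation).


Step 1: Compute median = 14.50; label A = above, B = below.
Labels in order: ABABAABABBABBA  (n_A = 7, n_B = 7)
Step 2: Count runs R = 11.
Step 3: Under H0 (random ordering), E[R] = 2*n_A*n_B/(n_A+n_B) + 1 = 2*7*7/14 + 1 = 8.0000.
        Var[R] = 2*n_A*n_B*(2*n_A*n_B - n_A - n_B) / ((n_A+n_B)^2 * (n_A+n_B-1)) = 8232/2548 = 3.2308.
        SD[R] = 1.7974.
Step 4: Continuity-corrected z = (R - 0.5 - E[R]) / SD[R] = (11 - 0.5 - 8.0000) / 1.7974 = 1.3909.
Step 5: Two-sided p-value via normal approximation = 2*(1 - Phi(|z|)) = 0.164264.
Step 6: alpha = 0.05. fail to reject H0.

R = 11, z = 1.3909, p = 0.164264, fail to reject H0.
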